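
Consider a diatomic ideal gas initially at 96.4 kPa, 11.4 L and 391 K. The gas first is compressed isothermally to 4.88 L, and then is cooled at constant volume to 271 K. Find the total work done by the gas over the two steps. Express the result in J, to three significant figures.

W_total ≈ -932 J

Step 1 (isothermal): W = P₁V₁ ln(V₂/V₁) = (1099) ln(4.88/11.4) = -932.4 J.
Step 2 (isochoric): W = 0 (constant volume).
W_total = -932.4 + 0 = -932.4 J.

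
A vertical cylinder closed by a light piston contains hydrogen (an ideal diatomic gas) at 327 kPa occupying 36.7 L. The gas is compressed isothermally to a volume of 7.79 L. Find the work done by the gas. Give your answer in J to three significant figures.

W ≈ -18600 J

Isothermal: W = nRT ln(V₂/V₁) = P₁V₁ ln(V₂/V₁).
P₁V₁ = (327 kPa)(36.7 L) = 12001 J.
W = 12001 × ln(7.79/36.7) = 12001 × -1.55
W_by_gas = -18601 J.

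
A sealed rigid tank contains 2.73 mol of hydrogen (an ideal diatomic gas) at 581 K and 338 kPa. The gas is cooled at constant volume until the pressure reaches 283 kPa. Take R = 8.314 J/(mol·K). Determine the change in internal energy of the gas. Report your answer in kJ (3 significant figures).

ΔU ≈ -5.36 kJ

Constant volume ⇒ W = 0, so Q = ΔU = nCᵥΔT with Cᵥ = 5R/2 = 20.79 J/(mol·K).
At constant V, T₂/T₁ = P₂/P₁ ⇒ ΔT = T₁(P₂/P₁ − 1) = 581·(283/338 − 1) = -94.54 K.
ΔU = (2.73)(20.79)(-94.54) = -5365 J.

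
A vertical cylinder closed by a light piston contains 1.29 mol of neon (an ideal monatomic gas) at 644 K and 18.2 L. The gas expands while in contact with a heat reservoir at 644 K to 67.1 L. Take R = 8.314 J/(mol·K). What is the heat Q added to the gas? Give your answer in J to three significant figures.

Q ≈ 9010 J

Isothermal ⇒ ΔU = 0, so Q = W = nRT ln(V₂/V₁).
Q = (1.29)(8.314)(644) ln(67.1/18.2) = 6907 × 1.305 = 9012 J.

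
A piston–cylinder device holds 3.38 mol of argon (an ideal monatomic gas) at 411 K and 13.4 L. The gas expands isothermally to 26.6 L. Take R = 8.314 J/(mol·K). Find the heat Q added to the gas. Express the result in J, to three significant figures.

Isothermal ⇒ ΔU = 0, so Q = W = nRT ln(V₂/V₁).
Q = (3.38)(8.314)(411) ln(26.6/13.4) = 11550 × 0.6857 = 7919 J.

Q ≈ 7920 J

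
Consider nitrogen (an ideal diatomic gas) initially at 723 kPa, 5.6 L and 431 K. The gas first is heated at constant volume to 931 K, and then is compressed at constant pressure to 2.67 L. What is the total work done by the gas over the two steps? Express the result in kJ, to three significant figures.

Step 1 (isochoric): W = 0 (constant volume).
After step 1: P = 1562 kPa (V unchanged).
Step 2 (isobaric): W = PΔV = (1562 kPa)(2.67 − 5.6 L) = -4576 J.
W_total = 0 − 4576 = -4576 J.

W_total ≈ -4.58 kJ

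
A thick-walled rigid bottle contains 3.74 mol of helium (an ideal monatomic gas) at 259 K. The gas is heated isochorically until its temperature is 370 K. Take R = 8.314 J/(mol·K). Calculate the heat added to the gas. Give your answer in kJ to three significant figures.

Constant volume ⇒ W = 0, so Q = ΔU = nCᵥΔT with Cᵥ = 3R/2 = 12.47 J/(mol·K).
ΔU = (3.74)(12.47)(370 − 259) = 5177 J.

Q ≈ 5.18 kJ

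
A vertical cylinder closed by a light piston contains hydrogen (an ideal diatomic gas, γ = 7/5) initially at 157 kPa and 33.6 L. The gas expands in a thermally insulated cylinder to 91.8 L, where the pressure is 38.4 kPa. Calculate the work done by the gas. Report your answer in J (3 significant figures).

W ≈ 4380 J

Adiabatic: W = (P₁V₁ − P₂V₂)/(γ − 1) with γ = 7/5.
P₁V₁ = 5275 J, P₂V₂ = 3525 J.
W = (5275 − 3525) / 0.4 = 4375 J.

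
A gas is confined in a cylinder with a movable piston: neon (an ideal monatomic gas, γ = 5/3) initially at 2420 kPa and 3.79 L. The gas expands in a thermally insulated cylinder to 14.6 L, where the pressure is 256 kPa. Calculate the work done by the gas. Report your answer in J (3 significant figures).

Adiabatic: W = (P₁V₁ − P₂V₂)/(γ − 1) with γ = 5/3.
P₁V₁ = 9172 J, P₂V₂ = 3738 J.
W = (9172 − 3738) / 0.6667 = 8151 J.

W ≈ 8150 J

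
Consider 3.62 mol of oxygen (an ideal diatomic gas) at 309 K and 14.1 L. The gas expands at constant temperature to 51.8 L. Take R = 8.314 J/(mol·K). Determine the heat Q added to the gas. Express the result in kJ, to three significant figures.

Isothermal ⇒ ΔU = 0, so Q = W = nRT ln(V₂/V₁).
Q = (3.62)(8.314)(309) ln(51.8/14.1) = 9300 × 1.301 = 12101 J.

Q ≈ 12.1 kJ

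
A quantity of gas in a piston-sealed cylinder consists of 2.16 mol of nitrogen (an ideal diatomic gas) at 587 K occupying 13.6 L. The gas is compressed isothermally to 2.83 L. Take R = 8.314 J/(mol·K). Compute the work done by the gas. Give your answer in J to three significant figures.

Isothermal: W = nRT ln(V₂/V₁).
W = (2.16)(8.314)(587) × ln(2.83/13.6)
  = 10541 × -1.57
W_by_gas = -16548 J.

W ≈ -16500 J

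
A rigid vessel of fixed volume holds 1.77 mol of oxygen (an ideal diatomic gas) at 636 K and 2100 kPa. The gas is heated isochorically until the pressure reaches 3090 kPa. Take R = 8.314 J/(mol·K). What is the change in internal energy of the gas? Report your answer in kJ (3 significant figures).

ΔU ≈ 11.0 kJ

Constant volume ⇒ W = 0, so Q = ΔU = nCᵥΔT with Cᵥ = 5R/2 = 20.79 J/(mol·K).
At constant V, T₂/T₁ = P₂/P₁ ⇒ ΔT = T₁(P₂/P₁ − 1) = 636·(3090/2100 − 1) = 299.8 K.
ΔU = (1.77)(20.79)(299.8) = 11031 J.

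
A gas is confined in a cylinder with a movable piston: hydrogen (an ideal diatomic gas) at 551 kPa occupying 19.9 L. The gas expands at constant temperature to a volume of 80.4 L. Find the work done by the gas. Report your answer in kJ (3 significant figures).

Isothermal: W = nRT ln(V₂/V₁) = P₁V₁ ln(V₂/V₁).
P₁V₁ = (551 kPa)(19.9 L) = 10965 J.
W = 10965 × ln(80.4/19.9) = 10965 × 1.396
W_by_gas = 15310 J.

W ≈ 15.3 kJ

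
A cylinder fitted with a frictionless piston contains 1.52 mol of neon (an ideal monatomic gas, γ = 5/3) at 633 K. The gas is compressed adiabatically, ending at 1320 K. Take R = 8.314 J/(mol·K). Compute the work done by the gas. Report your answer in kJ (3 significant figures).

W ≈ -13.0 kJ

Adiabatic ⇒ Q = 0, so W_by = −ΔU = nCᵥ(T₁ − T₂).
Cᵥ = 3R/2 = 12.47 J/(mol·K).
W = (1.52)(12.47)(633 − 1320) = -13023 J.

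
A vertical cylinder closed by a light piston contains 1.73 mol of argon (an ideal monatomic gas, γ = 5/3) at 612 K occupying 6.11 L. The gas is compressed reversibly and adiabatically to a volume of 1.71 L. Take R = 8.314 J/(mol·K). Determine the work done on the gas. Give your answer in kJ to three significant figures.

W ≈ 17.7 kJ

Adiabatic: TV^(γ−1) = const with γ = 5/3.
T₂ = T₁ (V₁/V₂)^(γ−1) = 612 × (6.11/1.71)^0.667 = 612 × 2.337 = 1430 K.
W_by = nCᵥ(T₁ − T₂) = (1.73)(12.47)(612 − 1430) = -17656 J.
Work on gas = −W_by = 17656 J.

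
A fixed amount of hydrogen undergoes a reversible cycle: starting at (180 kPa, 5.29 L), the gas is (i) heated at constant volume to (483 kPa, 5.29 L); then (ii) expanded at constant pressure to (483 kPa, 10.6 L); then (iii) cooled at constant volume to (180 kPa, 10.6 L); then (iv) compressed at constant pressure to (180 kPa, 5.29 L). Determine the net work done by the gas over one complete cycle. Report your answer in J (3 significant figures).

Constant-volume legs do no work.
W(ii) = (483)(10.6 − 5.29) = 2565 J; W(iv) = (180)(5.29 − 10.6) = -955.8 J.
W_net = 2565 − 955.8 = 1609 J (the clockwise enclosed area).

W_net ≈ 1610 J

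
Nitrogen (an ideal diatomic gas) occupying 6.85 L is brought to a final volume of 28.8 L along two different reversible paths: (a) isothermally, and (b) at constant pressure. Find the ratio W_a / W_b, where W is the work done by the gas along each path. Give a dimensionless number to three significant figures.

Path (a) isothermal: W = P₁V₁ ln(V₂/V₁) → W_a/(P₁V₁) = 1.436.
Path (b) isobaric: W = P₁(V₂ − V₁) → W_b/(P₁V₁) = 3.204.
W_a / W_b = 1.436 / 3.204 = 0.4482.

W_a / W_b ≈ 0.448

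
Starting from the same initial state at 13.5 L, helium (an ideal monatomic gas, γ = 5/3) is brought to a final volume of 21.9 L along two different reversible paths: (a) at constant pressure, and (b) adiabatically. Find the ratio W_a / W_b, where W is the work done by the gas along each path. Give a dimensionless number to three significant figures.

W_a / W_b ≈ 1.50

Path (a) isobaric: W = P₁(V₂ − V₁) → W_a/(P₁V₁) = 0.6222.
Path (b) adiabatic: W = P₁V₁(1 − (V₁/V₂)^(γ−1))/(γ−1) → W_b/(P₁V₁) = 0.4135.
W_a / W_b = 0.6222 / 0.4135 = 1.505.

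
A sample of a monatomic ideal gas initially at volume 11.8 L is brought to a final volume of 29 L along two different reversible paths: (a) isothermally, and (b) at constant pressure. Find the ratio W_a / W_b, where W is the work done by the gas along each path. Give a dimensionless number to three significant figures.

W_a / W_b ≈ 0.617

Path (a) isothermal: W = P₁V₁ ln(V₂/V₁) → W_a/(P₁V₁) = 0.8992.
Path (b) isobaric: W = P₁(V₂ − V₁) → W_b/(P₁V₁) = 1.458.
W_a / W_b = 0.8992 / 1.458 = 0.6169.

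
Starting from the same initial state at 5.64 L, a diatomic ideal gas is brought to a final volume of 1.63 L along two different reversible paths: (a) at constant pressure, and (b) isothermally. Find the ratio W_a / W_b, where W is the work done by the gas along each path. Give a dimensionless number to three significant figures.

Path (a) isobaric: W = P₁(V₂ − V₁) → W_a/(P₁V₁) = -0.711.
Path (b) isothermal: W = P₁V₁ ln(V₂/V₁) → W_b/(P₁V₁) = -1.241.
W_a / W_b = -0.711 / -1.241 = 0.5728.

W_a / W_b ≈ 0.573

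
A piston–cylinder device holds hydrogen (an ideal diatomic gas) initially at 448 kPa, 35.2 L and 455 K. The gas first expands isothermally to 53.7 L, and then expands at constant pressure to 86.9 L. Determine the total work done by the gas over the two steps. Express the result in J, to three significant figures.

W_total ≈ 16400 J

Step 1 (isothermal): W = P₁V₁ ln(V₂/V₁) = (15770) ln(53.7/35.2) = 6661 J.
After step 1: P = 293.7 kPa, V = 53.7 L, T = 455 K.
Step 2 (isobaric): W = PΔV = (293.7 kPa)(86.9 − 53.7 L) = 9750 J.
W_total = 6661 + 9750 = 16410 J.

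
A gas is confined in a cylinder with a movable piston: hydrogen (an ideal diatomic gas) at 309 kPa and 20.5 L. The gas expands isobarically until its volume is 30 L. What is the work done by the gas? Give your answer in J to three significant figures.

Isobaric: W = P ΔV.
W = (309 kPa)(30 − 20.5 L) = (309)(9.5) = 2936 J.

W ≈ 2940 J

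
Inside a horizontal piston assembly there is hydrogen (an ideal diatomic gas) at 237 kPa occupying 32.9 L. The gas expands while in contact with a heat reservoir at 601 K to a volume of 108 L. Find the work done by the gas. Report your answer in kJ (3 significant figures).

W ≈ 9.27 kJ

Isothermal: W = nRT ln(V₂/V₁) = P₁V₁ ln(V₂/V₁).
P₁V₁ = (237 kPa)(32.9 L) = 7797 J.
W = 7797 × ln(108/32.9) = 7797 × 1.189
W_by_gas = 9268 J.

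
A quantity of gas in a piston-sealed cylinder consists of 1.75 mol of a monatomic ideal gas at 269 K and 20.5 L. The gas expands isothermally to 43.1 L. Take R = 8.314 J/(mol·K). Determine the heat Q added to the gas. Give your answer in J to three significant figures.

Isothermal ⇒ ΔU = 0, so Q = W = nRT ln(V₂/V₁).
Q = (1.75)(8.314)(269) ln(43.1/20.5) = 3914 × 0.7431 = 2908 J.

Q ≈ 2910 J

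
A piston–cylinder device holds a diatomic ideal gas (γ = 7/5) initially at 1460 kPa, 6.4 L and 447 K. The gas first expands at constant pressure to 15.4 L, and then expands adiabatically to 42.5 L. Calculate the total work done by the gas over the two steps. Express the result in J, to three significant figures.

Step 1 (isobaric): W = PΔV = (1460 kPa)(15.4 − 6.4 L) = 13140 J.
After step 1: P = 1460 kPa, V = 15.4 L, T = 1076 K.
Step 2 (adiabatic): W = (P₁V₁ − P₂V₂)/(γ−1) = (22484 − 14980)/0.4 = 18759 J.
W_total = 13140 + 18759 = 31899 J.

W_total ≈ 31900 J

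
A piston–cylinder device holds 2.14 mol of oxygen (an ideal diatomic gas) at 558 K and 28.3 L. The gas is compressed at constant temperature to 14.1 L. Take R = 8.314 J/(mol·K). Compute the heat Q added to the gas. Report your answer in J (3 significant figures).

Isothermal ⇒ ΔU = 0, so Q = W = nRT ln(V₂/V₁).
Q = (2.14)(8.314)(558) ln(14.1/28.3) = 9928 × -0.6967 = -6917 J.

Q ≈ -6920 J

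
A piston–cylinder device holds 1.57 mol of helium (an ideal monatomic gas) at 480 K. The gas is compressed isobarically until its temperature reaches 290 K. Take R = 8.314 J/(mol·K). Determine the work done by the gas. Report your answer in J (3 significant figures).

W ≈ -2480 J

Isobaric: W = P ΔV = nR ΔT.
W = (1.57)(8.314)(290 − 480) = -2480 J.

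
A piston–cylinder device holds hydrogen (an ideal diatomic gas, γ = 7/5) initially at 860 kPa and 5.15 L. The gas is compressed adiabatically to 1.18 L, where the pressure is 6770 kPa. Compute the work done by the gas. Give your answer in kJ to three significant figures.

Adiabatic: W = (P₁V₁ − P₂V₂)/(γ − 1) with γ = 7/5.
P₁V₁ = 4429 J, P₂V₂ = 7989 J.
W = (4429 − 7989) / 0.4 = -8899 J.

W ≈ -8.90 kJ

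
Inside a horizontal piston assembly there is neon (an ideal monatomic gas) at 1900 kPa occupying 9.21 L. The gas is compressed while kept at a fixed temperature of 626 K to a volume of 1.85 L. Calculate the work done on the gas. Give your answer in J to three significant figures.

Isothermal: W = nRT ln(V₂/V₁) = P₁V₁ ln(V₂/V₁).
P₁V₁ = (1900 kPa)(9.21 L) = 17499 J.
W = 17499 × ln(1.85/9.21) = 17499 × -1.605
W_by_gas = -28088 J; work on gas = −W_by = 28088 J.

W ≈ 28100 J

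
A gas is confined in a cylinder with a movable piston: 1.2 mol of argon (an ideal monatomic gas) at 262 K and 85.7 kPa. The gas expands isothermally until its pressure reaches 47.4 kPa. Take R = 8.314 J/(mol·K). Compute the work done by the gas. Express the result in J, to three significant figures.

Isothermal process: W = nRT ln(V₂/V₁) = nRT ln(P₁/P₂).
W = (1.2)(8.314)(262) × ln(85.7/47.4)
  = 2614 × ln(1.808) = 2614 × 0.5922
W_by_gas = 1548 J.

W ≈ 1550 J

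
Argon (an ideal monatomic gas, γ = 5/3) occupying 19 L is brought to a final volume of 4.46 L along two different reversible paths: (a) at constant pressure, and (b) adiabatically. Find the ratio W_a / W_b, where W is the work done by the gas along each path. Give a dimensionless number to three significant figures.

W_a / W_b ≈ 0.313

Path (a) isobaric: W = P₁(V₂ − V₁) → W_a/(P₁V₁) = -0.7653.
Path (b) adiabatic: W = P₁V₁(1 − (V₁/V₂)^(γ−1))/(γ−1) → W_b/(P₁V₁) = -2.442.
W_a / W_b = -0.7653 / -2.442 = 0.3134.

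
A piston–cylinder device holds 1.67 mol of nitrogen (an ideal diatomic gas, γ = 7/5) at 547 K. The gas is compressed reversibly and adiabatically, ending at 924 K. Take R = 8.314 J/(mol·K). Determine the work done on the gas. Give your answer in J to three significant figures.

Adiabatic ⇒ Q = 0, so W_by = −ΔU = nCᵥ(T₁ − T₂).
Cᵥ = 5R/2 = 20.79 J/(mol·K).
W = (1.67)(20.79)(547 − 924) = -13086 J.
Work on gas = −W_by = 13086 J.

W ≈ 13100 J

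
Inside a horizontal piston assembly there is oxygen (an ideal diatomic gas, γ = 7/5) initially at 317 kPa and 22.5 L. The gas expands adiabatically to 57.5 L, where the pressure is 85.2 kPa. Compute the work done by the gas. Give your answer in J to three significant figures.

Adiabatic: W = (P₁V₁ − P₂V₂)/(γ − 1) with γ = 7/5.
P₁V₁ = 7132 J, P₂V₂ = 4899 J.
W = (7132 − 4899) / 0.4 = 5584 J.

W ≈ 5580 J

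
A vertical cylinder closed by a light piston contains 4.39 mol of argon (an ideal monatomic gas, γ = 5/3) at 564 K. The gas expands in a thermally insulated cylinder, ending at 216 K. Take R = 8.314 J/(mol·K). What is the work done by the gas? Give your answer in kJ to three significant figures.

W ≈ 19.1 kJ

Adiabatic ⇒ Q = 0, so W_by = −ΔU = nCᵥ(T₁ − T₂).
Cᵥ = 3R/2 = 12.47 J/(mol·K).
W = (4.39)(12.47)(564 − 216) = 19052 J.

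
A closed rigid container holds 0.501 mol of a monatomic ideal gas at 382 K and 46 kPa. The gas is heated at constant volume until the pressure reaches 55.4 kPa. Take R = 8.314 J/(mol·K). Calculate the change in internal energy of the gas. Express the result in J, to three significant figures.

ΔU ≈ 488 J

Constant volume ⇒ W = 0, so Q = ΔU = nCᵥΔT with Cᵥ = 3R/2 = 12.47 J/(mol·K).
At constant V, T₂/T₁ = P₂/P₁ ⇒ ΔT = T₁(P₂/P₁ − 1) = 382·(55.4/46 − 1) = 78.06 K.
ΔU = (0.501)(12.47)(78.06) = 487.7 J.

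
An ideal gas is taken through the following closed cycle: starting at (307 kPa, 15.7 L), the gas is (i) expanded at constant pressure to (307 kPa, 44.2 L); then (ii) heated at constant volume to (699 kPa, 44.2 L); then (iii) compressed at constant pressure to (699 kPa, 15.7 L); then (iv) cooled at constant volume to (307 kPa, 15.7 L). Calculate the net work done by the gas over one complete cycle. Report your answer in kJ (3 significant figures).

W_net ≈ -11.2 kJ

Constant-volume legs do no work.
W(i) = (307)(44.2 − 15.7) = 8750 J; W(iii) = (699)(15.7 − 44.2) = -19922 J.
W_net = 8750 − 19922 = -11172 J (the counter-clockwise enclosed area).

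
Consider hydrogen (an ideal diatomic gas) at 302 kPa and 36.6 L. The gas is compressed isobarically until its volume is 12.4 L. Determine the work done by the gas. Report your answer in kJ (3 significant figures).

W ≈ -7.31 kJ

Isobaric: W = P ΔV.
W = (302 kPa)(12.4 − 36.6 L) = (302)(-24.2) = -7308 J.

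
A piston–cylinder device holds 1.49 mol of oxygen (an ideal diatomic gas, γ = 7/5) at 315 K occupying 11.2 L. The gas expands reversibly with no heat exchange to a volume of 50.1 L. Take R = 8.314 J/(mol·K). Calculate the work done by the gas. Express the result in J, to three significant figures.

Adiabatic: TV^(γ−1) = const with γ = 7/5.
T₂ = T₁ (V₁/V₂)^(γ−1) = 315 × (11.2/50.1)^0.4 = 315 × 0.5492 = 173 K.
W_by = nCᵥ(T₁ − T₂) = (1.49)(20.79)(315 − 173) = 4397 J.

W ≈ 4400 J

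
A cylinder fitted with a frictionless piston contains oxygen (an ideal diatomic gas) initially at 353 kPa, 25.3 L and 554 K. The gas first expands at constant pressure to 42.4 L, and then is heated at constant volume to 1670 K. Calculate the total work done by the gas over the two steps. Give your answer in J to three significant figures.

W_total ≈ 6040 J

Step 1 (isobaric): W = PΔV = (353 kPa)(42.4 − 25.3 L) = 6036 J.
Step 2 (isochoric): W = 0 (constant volume).
W_total = 6036 + 0 = 6036 J.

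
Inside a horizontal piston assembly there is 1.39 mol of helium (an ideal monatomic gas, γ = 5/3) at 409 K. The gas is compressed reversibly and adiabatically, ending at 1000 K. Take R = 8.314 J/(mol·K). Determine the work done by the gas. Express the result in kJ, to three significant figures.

Adiabatic ⇒ Q = 0, so W_by = −ΔU = nCᵥ(T₁ − T₂).
Cᵥ = 3R/2 = 12.47 J/(mol·K).
W = (1.39)(12.47)(409 − 1000) = -10245 J.

W ≈ -10.2 kJ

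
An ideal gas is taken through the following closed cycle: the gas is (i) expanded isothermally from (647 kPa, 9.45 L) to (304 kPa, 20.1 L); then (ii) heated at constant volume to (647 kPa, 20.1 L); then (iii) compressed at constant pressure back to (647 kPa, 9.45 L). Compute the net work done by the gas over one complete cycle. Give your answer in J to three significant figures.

W_net ≈ -2280 J

Leg (i): W = PᵢVᵢ ln(V_f/Vᵢ) = (6114) ln(20.1/9.45) = 4614 J.
Leg (ii): W = 0.
Leg (iii): W = PΔV = (647)(9.45 − 20.1) = -6891 J.
W_net = 4614 − 6891 = -2276 J.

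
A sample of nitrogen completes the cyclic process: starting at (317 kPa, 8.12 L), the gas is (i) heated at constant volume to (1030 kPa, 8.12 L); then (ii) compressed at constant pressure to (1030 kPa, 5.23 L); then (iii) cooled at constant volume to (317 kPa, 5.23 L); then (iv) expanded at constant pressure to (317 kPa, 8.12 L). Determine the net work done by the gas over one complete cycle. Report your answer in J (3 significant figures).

Constant-volume legs do no work.
W(ii) = (1030)(5.23 − 8.12) = -2977 J; W(iv) = (317)(8.12 − 5.23) = 916.1 J.
W_net = -2977 + 916.1 = -2061 J (the counter-clockwise enclosed area).

W_net ≈ -2060 J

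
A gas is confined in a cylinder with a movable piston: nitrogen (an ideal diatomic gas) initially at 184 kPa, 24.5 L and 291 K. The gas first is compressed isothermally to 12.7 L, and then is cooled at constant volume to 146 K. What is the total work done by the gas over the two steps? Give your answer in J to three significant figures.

W_total ≈ -2960 J

Step 1 (isothermal): W = P₁V₁ ln(V₂/V₁) = (4508) ln(12.7/24.5) = -2962 J.
Step 2 (isochoric): W = 0 (constant volume).
W_total = -2962 + 0 = -2962 J.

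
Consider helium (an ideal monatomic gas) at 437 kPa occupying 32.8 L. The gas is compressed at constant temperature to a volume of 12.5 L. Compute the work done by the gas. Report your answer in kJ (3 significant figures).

Isothermal: W = nRT ln(V₂/V₁) = P₁V₁ ln(V₂/V₁).
P₁V₁ = (437 kPa)(32.8 L) = 14334 J.
W = 14334 × ln(12.5/32.8) = 14334 × -0.9647
W_by_gas = -13828 J.

W ≈ -13.8 kJ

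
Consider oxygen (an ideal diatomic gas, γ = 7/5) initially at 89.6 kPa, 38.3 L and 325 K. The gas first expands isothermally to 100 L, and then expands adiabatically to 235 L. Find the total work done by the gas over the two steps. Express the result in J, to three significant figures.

W_total ≈ 5780 J

Step 1 (isothermal): W = P₁V₁ ln(V₂/V₁) = (3432) ln(100/38.3) = 3293 J.
After step 1: P = 34.32 kPa, V = 100 L, T = 325 K.
Step 2 (adiabatic): W = (P₁V₁ − P₂V₂)/(γ−1) = (3432 − 2438)/0.4 = 2484 J.
W_total = 3293 + 2484 = 5777 J.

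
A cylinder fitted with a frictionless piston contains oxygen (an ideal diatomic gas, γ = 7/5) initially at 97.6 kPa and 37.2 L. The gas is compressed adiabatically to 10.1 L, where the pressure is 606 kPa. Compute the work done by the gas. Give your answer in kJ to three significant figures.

Adiabatic: W = (P₁V₁ − P₂V₂)/(γ − 1) with γ = 7/5.
P₁V₁ = 3631 J, P₂V₂ = 6121 J.
W = (3631 − 6121) / 0.4 = -6225 J.

W ≈ -6.22 kJ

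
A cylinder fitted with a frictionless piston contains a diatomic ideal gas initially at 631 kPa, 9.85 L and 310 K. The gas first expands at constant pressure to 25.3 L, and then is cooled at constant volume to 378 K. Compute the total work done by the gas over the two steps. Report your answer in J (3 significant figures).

Step 1 (isobaric): W = PΔV = (631 kPa)(25.3 − 9.85 L) = 9749 J.
Step 2 (isochoric): W = 0 (constant volume).
W_total = 9749 + 0 = 9749 J.

W_total ≈ 9750 J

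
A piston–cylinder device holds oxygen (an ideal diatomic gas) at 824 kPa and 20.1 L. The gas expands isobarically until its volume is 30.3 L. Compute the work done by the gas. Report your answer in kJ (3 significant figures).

Isobaric: W = P ΔV.
W = (824 kPa)(30.3 − 20.1 L) = (824)(10.2) = 8405 J.

W ≈ 8.40 kJ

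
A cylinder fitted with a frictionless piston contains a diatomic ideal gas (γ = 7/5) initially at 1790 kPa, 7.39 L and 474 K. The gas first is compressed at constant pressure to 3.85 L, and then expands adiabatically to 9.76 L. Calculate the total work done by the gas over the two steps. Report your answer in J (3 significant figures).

Step 1 (isobaric): W = PΔV = (1790 kPa)(3.85 − 7.39 L) = -6337 J.
After step 1: P = 1790 kPa, V = 3.85 L, T = 246.9 K.
Step 2 (adiabatic): W = (P₁V₁ − P₂V₂)/(γ−1) = (6892 − 4750)/0.4 = 5353 J.
W_total = -6337 + 5353 = -983.5 J.

W_total ≈ -984 J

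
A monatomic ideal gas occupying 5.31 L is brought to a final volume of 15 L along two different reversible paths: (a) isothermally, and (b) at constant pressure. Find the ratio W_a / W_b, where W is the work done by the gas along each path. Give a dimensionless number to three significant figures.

W_a / W_b ≈ 0.569

Path (a) isothermal: W = P₁V₁ ln(V₂/V₁) → W_a/(P₁V₁) = 1.038.
Path (b) isobaric: W = P₁(V₂ − V₁) → W_b/(P₁V₁) = 1.825.
W_a / W_b = 1.038 / 1.825 = 0.5691.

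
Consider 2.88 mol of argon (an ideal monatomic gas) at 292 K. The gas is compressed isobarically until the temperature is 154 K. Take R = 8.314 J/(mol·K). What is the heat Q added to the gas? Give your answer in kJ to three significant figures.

Q ≈ -8.26 kJ

Isobaric: W = nRΔT = (2.88)(8.314)(-138) = -3304 J.
ΔU = nCᵥΔT with Cᵥ = 3R/2: ΔU = (2.88)(12.47)(-138) = -4956 J.
Q = ΔU + W = -4956 − 3304 = -8261 J.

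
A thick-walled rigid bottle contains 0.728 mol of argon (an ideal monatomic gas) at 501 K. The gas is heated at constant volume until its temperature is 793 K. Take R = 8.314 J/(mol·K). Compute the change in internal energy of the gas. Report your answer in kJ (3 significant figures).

Constant volume ⇒ W = 0, so Q = ΔU = nCᵥΔT with Cᵥ = 3R/2 = 12.47 J/(mol·K).
ΔU = (0.728)(12.47)(793 − 501) = 2651 J.

ΔU ≈ 2.65 kJ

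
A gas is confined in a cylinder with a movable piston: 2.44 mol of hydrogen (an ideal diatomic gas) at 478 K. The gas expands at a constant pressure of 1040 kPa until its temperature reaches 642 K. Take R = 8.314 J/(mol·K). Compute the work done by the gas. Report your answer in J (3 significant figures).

Isobaric: W = P ΔV = nR ΔT.
W = (2.44)(8.314)(642 − 478) = 3327 J.

W ≈ 3330 J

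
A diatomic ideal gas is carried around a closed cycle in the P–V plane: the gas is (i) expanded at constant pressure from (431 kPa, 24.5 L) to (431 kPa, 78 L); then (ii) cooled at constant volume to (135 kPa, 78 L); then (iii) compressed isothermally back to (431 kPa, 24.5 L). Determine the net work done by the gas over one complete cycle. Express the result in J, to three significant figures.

Leg (i): W = PΔV = (431)(78 − 24.5) = 23058 J.
Leg (ii): W = 0.
Leg (iii): W = PᵢVᵢ ln(V_f/Vᵢ) = (10530) ln(24.5/78) = -12194 J.
W_net = 23058 − 12194 = 10864 J.

W_net ≈ 10900 J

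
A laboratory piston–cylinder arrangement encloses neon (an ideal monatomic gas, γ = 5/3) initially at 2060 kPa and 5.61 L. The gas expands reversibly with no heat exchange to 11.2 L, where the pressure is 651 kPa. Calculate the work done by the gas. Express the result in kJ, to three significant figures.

Adiabatic: W = (P₁V₁ − P₂V₂)/(γ − 1) with γ = 5/3.
P₁V₁ = 11557 J, P₂V₂ = 7291 J.
W = (11557 − 7291) / 0.6667 = 6398 J.

W ≈ 6.40 kJ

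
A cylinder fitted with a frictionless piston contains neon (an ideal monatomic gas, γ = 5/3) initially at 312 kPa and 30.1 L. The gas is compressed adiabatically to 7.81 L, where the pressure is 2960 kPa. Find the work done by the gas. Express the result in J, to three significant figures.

W ≈ -20600 J

Adiabatic: W = (P₁V₁ − P₂V₂)/(γ − 1) with γ = 5/3.
P₁V₁ = 9391 J, P₂V₂ = 23118 J.
W = (9391 − 23118) / 0.6667 = -20590 J.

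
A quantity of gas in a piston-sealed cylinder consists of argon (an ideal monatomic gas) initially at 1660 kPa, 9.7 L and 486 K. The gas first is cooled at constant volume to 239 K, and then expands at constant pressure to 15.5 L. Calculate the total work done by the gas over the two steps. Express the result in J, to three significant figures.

W_total ≈ 4730 J

Step 1 (isochoric): W = 0 (constant volume).
After step 1: P = 816.3 kPa (V unchanged).
Step 2 (isobaric): W = PΔV = (816.3 kPa)(15.5 − 9.7 L) = 4735 J.
W_total = 0 + 4735 = 4735 J.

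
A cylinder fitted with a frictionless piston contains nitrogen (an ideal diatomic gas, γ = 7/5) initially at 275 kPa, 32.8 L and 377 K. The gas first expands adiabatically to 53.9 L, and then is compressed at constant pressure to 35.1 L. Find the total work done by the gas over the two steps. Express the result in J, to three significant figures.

W_total ≈ 1480 J

Step 1 (adiabatic): W = (P₁V₁ − P₂V₂)/(γ−1) = (9020 − 7395)/0.4 = 4063 J.
After step 1: P = 137.2 kPa, V = 53.9 L, T = 309.1 K.
Step 2 (isobaric): W = PΔV = (137.2 kPa)(35.1 − 53.9 L) = -2579 J.
W_total = 4063 − 2579 = 1484 J.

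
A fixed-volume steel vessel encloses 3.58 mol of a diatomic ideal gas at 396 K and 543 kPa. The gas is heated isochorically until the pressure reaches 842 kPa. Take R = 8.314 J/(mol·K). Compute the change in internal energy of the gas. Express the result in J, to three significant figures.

ΔU ≈ 16200 J

Constant volume ⇒ W = 0, so Q = ΔU = nCᵥΔT with Cᵥ = 5R/2 = 20.79 J/(mol·K).
At constant V, T₂/T₁ = P₂/P₁ ⇒ ΔT = T₁(P₂/P₁ − 1) = 396·(842/543 − 1) = 218.1 K.
ΔU = (3.58)(20.79)(218.1) = 16226 J.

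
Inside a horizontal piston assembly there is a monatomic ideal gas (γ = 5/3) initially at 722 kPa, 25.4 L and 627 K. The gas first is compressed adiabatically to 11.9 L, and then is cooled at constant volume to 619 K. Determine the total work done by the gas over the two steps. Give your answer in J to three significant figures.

Step 1 (adiabatic): W = (P₁V₁ − P₂V₂)/(γ−1) = (18339 − 30402)/0.667 = -18094 J.
Step 2 (isochoric): W = 0 (constant volume).
W_total = -18094 + 0 = -18094 J.

W_total ≈ -18100 J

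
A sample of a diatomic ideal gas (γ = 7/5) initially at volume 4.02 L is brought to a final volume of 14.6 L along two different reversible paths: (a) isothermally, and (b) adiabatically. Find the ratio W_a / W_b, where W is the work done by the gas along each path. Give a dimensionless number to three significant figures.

Path (a) isothermal: W = P₁V₁ ln(V₂/V₁) → W_a/(P₁V₁) = 1.29.
Path (b) adiabatic: W = P₁V₁(1 − (V₁/V₂)^(γ−1))/(γ−1) → W_b/(P₁V₁) = 1.008.
W_a / W_b = 1.29 / 1.008 = 1.28.

W_a / W_b ≈ 1.28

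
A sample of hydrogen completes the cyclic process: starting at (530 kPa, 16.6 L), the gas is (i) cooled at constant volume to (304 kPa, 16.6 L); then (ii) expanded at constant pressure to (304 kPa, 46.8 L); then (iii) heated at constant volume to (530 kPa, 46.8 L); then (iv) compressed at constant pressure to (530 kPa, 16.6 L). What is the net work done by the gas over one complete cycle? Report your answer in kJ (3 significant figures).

W_net ≈ -6.83 kJ

Constant-volume legs do no work.
W(ii) = (304)(46.8 − 16.6) = 9181 J; W(iv) = (530)(16.6 − 46.8) = -16006 J.
W_net = 9181 − 16006 = -6825 J (the counter-clockwise enclosed area).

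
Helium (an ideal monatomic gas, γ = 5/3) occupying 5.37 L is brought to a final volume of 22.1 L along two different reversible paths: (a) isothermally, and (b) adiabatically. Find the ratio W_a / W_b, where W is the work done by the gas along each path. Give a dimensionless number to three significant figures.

Path (a) isothermal: W = P₁V₁ ln(V₂/V₁) → W_a/(P₁V₁) = 1.415.
Path (b) adiabatic: W = P₁V₁(1 − (V₁/V₂)^(γ−1))/(γ−1) → W_b/(P₁V₁) = 0.9159.
W_a / W_b = 1.415 / 0.9159 = 1.545.

W_a / W_b ≈ 1.54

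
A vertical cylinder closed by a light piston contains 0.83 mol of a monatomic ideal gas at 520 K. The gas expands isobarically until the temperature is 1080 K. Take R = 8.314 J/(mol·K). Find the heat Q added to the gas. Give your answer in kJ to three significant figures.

Q ≈ 9.66 kJ

Isobaric: W = nRΔT = (0.83)(8.314)(560) = 3864 J.
ΔU = nCᵥΔT with Cᵥ = 3R/2: ΔU = (0.83)(12.47)(560) = 5797 J.
Q = ΔU + W = 5797 + 3864 = 9661 J.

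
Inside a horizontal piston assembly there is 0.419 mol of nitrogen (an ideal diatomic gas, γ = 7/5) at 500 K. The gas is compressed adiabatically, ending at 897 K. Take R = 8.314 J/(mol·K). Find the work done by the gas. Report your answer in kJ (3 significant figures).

W ≈ -3.46 kJ

Adiabatic ⇒ Q = 0, so W_by = −ΔU = nCᵥ(T₁ − T₂).
Cᵥ = 5R/2 = 20.79 J/(mol·K).
W = (0.419)(20.79)(500 − 897) = -3457 J.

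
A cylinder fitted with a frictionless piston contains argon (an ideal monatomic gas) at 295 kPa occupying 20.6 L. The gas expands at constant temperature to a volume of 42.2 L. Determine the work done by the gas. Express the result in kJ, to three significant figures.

W ≈ 4.36 kJ

Isothermal: W = nRT ln(V₂/V₁) = P₁V₁ ln(V₂/V₁).
P₁V₁ = (295 kPa)(20.6 L) = 6077 J.
W = 6077 × ln(42.2/20.6) = 6077 × 0.7171
W_by_gas = 4358 J.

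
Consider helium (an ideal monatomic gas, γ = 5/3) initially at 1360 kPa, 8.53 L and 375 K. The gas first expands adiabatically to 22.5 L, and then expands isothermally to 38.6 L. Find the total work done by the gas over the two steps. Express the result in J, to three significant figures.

Step 1 (adiabatic): W = (P₁V₁ − P₂V₂)/(γ−1) = (11601 − 6077)/0.667 = 8286 J.
After step 1: P = 270.1 kPa, V = 22.5 L, T = 196.4 K.
Step 2 (isothermal): W = P₁V₁ ln(V₂/V₁) = (6077) ln(38.6/22.5) = 3280 J.
W_total = 8286 + 3280 = 11566 J.

W_total ≈ 11600 J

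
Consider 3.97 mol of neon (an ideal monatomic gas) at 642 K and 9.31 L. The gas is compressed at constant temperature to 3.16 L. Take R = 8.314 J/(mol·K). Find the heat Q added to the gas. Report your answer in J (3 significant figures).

Q ≈ -22900 J

Isothermal ⇒ ΔU = 0, so Q = W = nRT ln(V₂/V₁).
Q = (3.97)(8.314)(642) ln(3.16/9.31) = 21190 × -1.081 = -22896 J.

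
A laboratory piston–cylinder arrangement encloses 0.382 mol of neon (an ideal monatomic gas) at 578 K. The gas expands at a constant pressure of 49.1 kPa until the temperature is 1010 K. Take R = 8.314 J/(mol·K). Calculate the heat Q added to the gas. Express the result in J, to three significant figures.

Q ≈ 3430 J

Isobaric: W = nRΔT = (0.382)(8.314)(432) = 1372 J.
ΔU = nCᵥΔT with Cᵥ = 3R/2: ΔU = (0.382)(12.47)(432) = 2058 J.
Q = ΔU + W = 2058 + 1372 = 3430 J.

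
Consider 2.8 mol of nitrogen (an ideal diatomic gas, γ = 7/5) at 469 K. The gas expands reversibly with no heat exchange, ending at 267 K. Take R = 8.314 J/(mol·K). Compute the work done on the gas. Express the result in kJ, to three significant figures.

Adiabatic ⇒ Q = 0, so W_by = −ΔU = nCᵥ(T₁ − T₂).
Cᵥ = 5R/2 = 20.79 J/(mol·K).
W = (2.8)(20.79)(469 − 267) = 11756 J.
Work on gas = −W_by = -11756 J.

W ≈ -11.8 kJ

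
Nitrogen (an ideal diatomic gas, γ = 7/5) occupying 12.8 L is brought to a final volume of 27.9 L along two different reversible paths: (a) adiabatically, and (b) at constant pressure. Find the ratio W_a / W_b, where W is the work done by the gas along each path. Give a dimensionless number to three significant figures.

W_a / W_b ≈ 0.567

Path (a) adiabatic: W = P₁V₁(1 − (V₁/V₂)^(γ−1))/(γ−1) → W_a/(P₁V₁) = 0.6694.
Path (b) isobaric: W = P₁(V₂ − V₁) → W_b/(P₁V₁) = 1.18.
W_a / W_b = 0.6694 / 1.18 = 0.5675.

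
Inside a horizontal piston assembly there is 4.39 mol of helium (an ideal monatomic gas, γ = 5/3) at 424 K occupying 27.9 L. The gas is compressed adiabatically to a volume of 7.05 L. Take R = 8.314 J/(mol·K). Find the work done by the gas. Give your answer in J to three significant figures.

Adiabatic: TV^(γ−1) = const with γ = 5/3.
T₂ = T₁ (V₁/V₂)^(γ−1) = 424 × (27.9/7.05)^0.667 = 424 × 2.502 = 1061 K.
W_by = nCᵥ(T₁ − T₂) = (4.39)(12.47)(424 − 1061) = -34865 J.

W ≈ -34900 J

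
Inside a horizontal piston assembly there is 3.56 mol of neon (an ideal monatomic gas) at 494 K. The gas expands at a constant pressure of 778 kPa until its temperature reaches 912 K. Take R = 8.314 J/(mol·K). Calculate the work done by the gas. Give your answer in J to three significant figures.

Isobaric: W = P ΔV = nR ΔT.
W = (3.56)(8.314)(912 − 494) = 12372 J.

W ≈ 12400 J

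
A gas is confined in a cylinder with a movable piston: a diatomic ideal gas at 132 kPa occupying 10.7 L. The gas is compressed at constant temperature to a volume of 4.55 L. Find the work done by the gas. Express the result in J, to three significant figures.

W ≈ -1210 J

Isothermal: W = nRT ln(V₂/V₁) = P₁V₁ ln(V₂/V₁).
P₁V₁ = (132 kPa)(10.7 L) = 1412 J.
W = 1412 × ln(4.55/10.7) = 1412 × -0.8551
W_by_gas = -1208 J.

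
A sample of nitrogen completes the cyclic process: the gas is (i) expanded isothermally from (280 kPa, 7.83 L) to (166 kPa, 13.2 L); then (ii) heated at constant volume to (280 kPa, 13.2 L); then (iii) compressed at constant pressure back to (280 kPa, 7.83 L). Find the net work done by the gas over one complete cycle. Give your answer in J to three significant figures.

W_net ≈ -359 J

Leg (i): W = PᵢVᵢ ln(V_f/Vᵢ) = (2192) ln(13.2/7.83) = 1145 J.
Leg (ii): W = 0.
Leg (iii): W = PΔV = (280)(7.83 − 13.2) = -1504 J.
W_net = 1145 − 1504 = -358.6 J.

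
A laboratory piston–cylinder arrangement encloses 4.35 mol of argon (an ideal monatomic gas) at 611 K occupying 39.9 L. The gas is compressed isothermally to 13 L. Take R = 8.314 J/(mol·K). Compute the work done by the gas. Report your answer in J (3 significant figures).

Isothermal: W = nRT ln(V₂/V₁).
W = (4.35)(8.314)(611) × ln(13/39.9)
  = 22097 × -1.121
W_by_gas = -24781 J.

W ≈ -24800 J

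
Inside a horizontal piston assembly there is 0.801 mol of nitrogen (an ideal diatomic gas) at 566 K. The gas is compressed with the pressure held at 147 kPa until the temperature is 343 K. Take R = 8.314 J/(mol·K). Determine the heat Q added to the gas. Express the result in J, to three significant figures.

Isobaric: W = nRΔT = (0.801)(8.314)(-223) = -1485 J.
ΔU = nCᵥΔT with Cᵥ = 5R/2: ΔU = (0.801)(20.79)(-223) = -3713 J.
Q = ΔU + W = -3713 − 1485 = -5198 J.

Q ≈ -5200 J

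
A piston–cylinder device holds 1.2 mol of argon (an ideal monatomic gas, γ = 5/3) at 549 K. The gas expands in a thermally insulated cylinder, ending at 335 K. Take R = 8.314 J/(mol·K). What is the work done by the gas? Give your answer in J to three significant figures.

W ≈ 3200 J

Adiabatic ⇒ Q = 0, so W_by = −ΔU = nCᵥ(T₁ − T₂).
Cᵥ = 3R/2 = 12.47 J/(mol·K).
W = (1.2)(12.47)(549 − 335) = 3203 J.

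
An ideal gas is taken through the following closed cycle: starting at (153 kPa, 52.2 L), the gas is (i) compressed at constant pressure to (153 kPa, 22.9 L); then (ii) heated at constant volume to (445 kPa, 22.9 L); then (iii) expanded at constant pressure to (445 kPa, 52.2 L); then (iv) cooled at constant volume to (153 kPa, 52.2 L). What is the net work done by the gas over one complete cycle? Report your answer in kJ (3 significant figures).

Constant-volume legs do no work.
W(i) = (153)(22.9 − 52.2) = -4483 J; W(iii) = (445)(52.2 − 22.9) = 13039 J.
W_net = -4483 + 13039 = 8556 J (the clockwise enclosed area).

W_net ≈ 8.56 kJ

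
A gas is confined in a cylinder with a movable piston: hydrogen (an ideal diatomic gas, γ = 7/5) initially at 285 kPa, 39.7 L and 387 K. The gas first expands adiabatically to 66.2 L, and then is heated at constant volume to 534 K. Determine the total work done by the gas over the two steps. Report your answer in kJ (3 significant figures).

W_total ≈ 5.23 kJ

Step 1 (adiabatic): W = (P₁V₁ − P₂V₂)/(γ−1) = (11314 − 9222)/0.4 = 5232 J.
Step 2 (isochoric): W = 0 (constant volume).
W_total = 5232 + 0 = 5232 J.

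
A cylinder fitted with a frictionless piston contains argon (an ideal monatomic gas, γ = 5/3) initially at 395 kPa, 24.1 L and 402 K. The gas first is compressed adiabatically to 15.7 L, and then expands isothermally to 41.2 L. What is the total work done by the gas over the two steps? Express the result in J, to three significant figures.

Step 1 (adiabatic): W = (P₁V₁ − P₂V₂)/(γ−1) = (9520 − 12668)/0.667 = -4722 J.
After step 1: P = 806.8 kPa, V = 15.7 L, T = 534.9 K.
Step 2 (isothermal): W = P₁V₁ ln(V₂/V₁) = (12668) ln(41.2/15.7) = 12221 J.
W_total = -4722 + 12221 = 7499 J.

W_total ≈ 7500 J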